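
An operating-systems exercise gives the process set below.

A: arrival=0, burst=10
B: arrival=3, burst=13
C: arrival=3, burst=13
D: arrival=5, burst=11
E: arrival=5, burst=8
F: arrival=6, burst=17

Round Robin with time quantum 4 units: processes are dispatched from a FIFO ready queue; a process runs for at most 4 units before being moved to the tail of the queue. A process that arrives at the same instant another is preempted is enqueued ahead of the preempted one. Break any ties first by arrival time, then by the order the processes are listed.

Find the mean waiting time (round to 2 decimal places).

42.67

Timeline: | A 0-4 | B 4-8 | C 8-12 | A 12-16 | D 16-20 | E 20-24 | F 24-28 | B 28-32 | C 32-36 | A 36-38 | D 38-42 | E 42-46 | F 46-50 | B 50-54 | C 54-58 | D 58-61 | F 61-65 | B 65-66 | C 66-67 | F 67-72 |
Completion: A=38  B=66  C=67  D=61  E=46  F=72
Turnaround (C−A): A=38  B=63  C=64  D=56  E=41  F=66
Waiting times: A=28, B=50, C=51, D=45, E=33, F=49
Average waiting = (28+50+51+45+33+49) / 6 = 256/6 = 42.67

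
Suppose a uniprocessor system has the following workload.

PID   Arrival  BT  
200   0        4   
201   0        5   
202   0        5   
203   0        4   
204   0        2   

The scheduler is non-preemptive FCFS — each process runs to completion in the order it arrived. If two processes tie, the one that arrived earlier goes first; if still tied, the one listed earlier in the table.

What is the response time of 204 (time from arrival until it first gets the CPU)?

18

Schedule: | 200 0-4 | 201 4-9 | 202 9-14 | 203 14-18 | 204 18-20 |
Completion: 200=4  201=9  202=14  203=18  204=20
Response(204) = first start − arrival = 18 − 0 = 18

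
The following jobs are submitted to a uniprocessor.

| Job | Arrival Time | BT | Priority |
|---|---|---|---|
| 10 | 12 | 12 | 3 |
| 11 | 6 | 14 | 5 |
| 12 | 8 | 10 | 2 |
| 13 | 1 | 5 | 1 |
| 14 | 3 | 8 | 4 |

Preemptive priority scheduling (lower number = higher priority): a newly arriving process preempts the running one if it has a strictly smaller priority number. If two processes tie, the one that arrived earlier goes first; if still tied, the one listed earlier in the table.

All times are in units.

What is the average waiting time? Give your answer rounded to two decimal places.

12.20

Gantt: | idle 0-1 | 13 1-6 | 14 6-8 | 12 8-18 | 10 18-30 | 14 30-36 | 11 36-50 |
Completion: 10=30  11=50  12=18  13=6  14=36
Turnaround (C−A): 10=18  11=44  12=10  13=5  14=33
Waiting times: 10=6, 11=30, 12=0, 13=0, 14=25
Average waiting = (6+30+0+0+25) / 5 = 61/5 = 12.20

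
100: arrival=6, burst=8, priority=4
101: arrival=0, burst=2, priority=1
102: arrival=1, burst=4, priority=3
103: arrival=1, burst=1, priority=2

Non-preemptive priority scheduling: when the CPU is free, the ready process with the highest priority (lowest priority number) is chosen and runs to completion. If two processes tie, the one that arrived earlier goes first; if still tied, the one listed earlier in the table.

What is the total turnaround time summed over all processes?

19

Gantt: | 101 0-2 | 103 2-3 | 102 3-7 | 100 7-15 |
Completion: 100=15  101=2  102=7  103=3
Turnaround (C−A): 100=9  101=2  102=6  103=2
Turnaround = completion − arrival: 100=9, 101=2, 102=6, 103=2
Total turnaround = 9 + 2 + 6 + 2 = 19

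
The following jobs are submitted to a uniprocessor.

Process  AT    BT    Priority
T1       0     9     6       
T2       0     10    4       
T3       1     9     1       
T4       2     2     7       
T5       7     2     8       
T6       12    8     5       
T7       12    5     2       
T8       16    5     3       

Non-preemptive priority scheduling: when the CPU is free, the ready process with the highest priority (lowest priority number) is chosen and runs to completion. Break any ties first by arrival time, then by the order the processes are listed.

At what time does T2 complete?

Gantt: | T2 0-10 | T3 10-19 | T7 19-24 | T8 24-29 | T6 29-37 | T1 37-46 | T4 46-48 | T5 48-50 |
Completion: T1=46  T2=10  T3=19  T4=48  T5=50  T6=37  T7=24  T8=29
Turnaround (C−A): T1=46  T2=10  T3=18  T4=46  T5=43  T6=25  T7=12  T8=13

10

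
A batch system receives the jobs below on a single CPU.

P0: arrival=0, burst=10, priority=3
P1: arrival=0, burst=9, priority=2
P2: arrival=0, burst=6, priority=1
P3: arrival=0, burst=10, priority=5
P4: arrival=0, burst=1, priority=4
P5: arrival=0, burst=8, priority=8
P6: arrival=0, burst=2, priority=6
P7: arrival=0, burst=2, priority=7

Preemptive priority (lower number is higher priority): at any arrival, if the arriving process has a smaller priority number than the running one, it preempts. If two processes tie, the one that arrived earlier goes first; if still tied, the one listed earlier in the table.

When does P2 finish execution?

6

Gantt: | P2 0-6 | P1 6-15 | P0 15-25 | P4 25-26 | P3 26-36 | P6 36-38 | P7 38-40 | P5 40-48 |
Completion: P0=25  P1=15  P2=6  P3=36  P4=26  P5=48  P6=38  P7=40
Turnaround (C−A): P0=25  P1=15  P2=6  P3=36  P4=26  P5=48  P6=38  P7=40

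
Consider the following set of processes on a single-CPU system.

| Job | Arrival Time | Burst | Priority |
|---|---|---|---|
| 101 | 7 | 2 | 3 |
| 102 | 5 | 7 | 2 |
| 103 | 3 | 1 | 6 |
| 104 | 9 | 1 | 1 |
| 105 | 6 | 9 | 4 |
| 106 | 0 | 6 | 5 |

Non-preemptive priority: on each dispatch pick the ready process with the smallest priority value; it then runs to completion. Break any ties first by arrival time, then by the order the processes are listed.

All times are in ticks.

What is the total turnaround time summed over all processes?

Gantt: | 106 0-6 | 102 6-13 | 104 13-14 | 101 14-16 | 105 16-25 | 103 25-26 |
Completion: 101=16  102=13  103=26  104=14  105=25  106=6
Turnaround (C−A): 101=9  102=8  103=23  104=5  105=19  106=6
Turnaround = completion − arrival: 101=9, 102=8, 103=23, 104=5, 105=19, 106=6
Total turnaround = 9 + 8 + 23 + 5 + 19 + 6 = 70

70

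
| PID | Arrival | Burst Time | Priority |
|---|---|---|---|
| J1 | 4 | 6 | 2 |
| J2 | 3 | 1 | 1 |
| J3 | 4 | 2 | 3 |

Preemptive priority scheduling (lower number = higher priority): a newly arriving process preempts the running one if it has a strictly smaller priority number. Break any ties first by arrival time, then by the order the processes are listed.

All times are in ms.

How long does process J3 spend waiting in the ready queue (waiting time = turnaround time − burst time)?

6

Schedule: | idle 0-3 | J2 3-4 | J1 4-10 | J3 10-12 |
Completion: J1=10  J2=4  J3=12
Waiting(J3) = turnaround − burst = 8 − 2 = 6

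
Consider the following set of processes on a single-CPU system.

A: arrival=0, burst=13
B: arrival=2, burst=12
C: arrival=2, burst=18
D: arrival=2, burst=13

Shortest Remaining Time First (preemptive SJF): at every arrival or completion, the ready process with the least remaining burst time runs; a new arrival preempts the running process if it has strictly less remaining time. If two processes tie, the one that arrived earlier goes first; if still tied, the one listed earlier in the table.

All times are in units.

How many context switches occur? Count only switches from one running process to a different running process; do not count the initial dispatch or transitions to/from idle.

Gantt: | A 0-13 | B 13-25 | D 25-38 | C 38-56 |
Completion: A=13  B=25  C=56  D=38
Turnaround (C−A): A=13  B=23  C=54  D=36

3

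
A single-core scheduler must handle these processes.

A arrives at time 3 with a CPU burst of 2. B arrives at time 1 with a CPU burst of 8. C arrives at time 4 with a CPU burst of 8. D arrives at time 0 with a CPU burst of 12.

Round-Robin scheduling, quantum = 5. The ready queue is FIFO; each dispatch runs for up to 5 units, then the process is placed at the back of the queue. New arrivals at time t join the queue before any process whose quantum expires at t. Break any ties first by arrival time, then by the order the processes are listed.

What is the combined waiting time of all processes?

57

Schedule: | D 0-5 | B 5-10 | A 10-12 | C 12-17 | D 17-22 | B 22-25 | C 25-28 | D 28-30 |
Completion: A=12  B=25  C=28  D=30
Turnaround (C−A): A=9  B=24  C=24  D=30
Waiting = turnaround − burst: A=7, B=16, C=16, D=18
Total waiting = 7 + 16 + 16 + 18 = 57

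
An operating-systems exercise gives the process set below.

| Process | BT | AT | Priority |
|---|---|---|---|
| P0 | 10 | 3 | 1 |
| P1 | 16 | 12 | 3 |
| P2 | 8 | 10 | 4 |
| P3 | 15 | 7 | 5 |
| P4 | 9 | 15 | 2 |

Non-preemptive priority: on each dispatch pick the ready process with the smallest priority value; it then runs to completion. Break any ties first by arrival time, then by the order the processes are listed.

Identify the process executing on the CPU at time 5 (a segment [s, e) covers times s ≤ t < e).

Timeline: | idle 0-3 | P0 3-13 | P1 13-29 | P4 29-38 | P2 38-46 | P3 46-61 |
Completion: P0=13  P1=29  P2=46  P3=61  P4=38
Turnaround (C−A): P0=10  P1=17  P2=36  P3=54  P4=23

P0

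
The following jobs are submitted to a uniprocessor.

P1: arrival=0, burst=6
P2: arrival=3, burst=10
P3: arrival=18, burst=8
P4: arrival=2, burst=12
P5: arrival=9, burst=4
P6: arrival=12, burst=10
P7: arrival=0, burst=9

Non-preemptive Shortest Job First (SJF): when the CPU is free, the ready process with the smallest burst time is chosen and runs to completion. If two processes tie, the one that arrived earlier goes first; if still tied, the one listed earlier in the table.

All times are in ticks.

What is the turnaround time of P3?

Schedule: | P1 0-6 | P7 6-15 | P5 15-19 | P3 19-27 | P2 27-37 | P6 37-47 | P4 47-59 |
Completion: P1=6  P2=37  P3=27  P4=59  P5=19  P6=47  P7=15
Turnaround (C−A): P1=6  P2=34  P3=9  P4=57  P5=10  P6=35  P7=15
Turnaround(P3) = completion − arrival = 27 − 18 = 9

9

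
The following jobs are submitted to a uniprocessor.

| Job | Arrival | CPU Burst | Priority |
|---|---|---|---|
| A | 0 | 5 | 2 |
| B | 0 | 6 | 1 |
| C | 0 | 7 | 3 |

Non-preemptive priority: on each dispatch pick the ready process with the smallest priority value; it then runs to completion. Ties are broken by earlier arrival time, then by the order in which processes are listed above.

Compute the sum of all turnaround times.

Timeline: | B 0-6 | A 6-11 | C 11-18 |
Completion: A=11  B=6  C=18
Turnaround (C−A): A=11  B=6  C=18
Turnaround = completion − arrival: A=11, B=6, C=18
Total turnaround = 11 + 6 + 18 = 35

35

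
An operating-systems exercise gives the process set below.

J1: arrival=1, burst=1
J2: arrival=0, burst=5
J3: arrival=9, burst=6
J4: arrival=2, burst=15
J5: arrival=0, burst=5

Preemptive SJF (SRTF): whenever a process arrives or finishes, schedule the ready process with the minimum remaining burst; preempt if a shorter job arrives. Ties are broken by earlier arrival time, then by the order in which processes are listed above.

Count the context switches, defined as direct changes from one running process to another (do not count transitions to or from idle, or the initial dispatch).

Timeline: | J2 0-1 | J1 1-2 | J2 2-6 | J5 6-11 | J3 11-17 | J4 17-32 |
Completion: J1=2  J2=6  J3=17  J4=32  J5=11
Turnaround (C−A): J1=1  J2=6  J3=8  J4=30  J5=11

5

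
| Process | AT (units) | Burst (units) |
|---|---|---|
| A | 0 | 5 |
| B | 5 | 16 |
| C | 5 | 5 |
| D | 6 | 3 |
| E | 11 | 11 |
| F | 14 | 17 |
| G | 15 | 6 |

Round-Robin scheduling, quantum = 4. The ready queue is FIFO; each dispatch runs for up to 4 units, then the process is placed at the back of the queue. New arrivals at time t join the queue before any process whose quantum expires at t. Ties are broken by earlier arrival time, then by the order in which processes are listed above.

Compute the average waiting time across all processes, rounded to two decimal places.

20.29

Schedule: | A 0-5 | B 5-9 | C 9-13 | D 13-16 | B 16-20 | E 20-24 | C 24-25 | F 25-29 | G 29-33 | B 33-37 | E 37-41 | F 41-45 | G 45-47 | B 47-51 | E 51-54 | F 54-63 |
Completion: A=5  B=51  C=25  D=16  E=54  F=63  G=47
Waiting times: A=0, B=30, C=15, D=7, E=32, F=32, G=26
Average waiting = (0+30+15+7+32+32+26) / 7 = 142/7 = 20.29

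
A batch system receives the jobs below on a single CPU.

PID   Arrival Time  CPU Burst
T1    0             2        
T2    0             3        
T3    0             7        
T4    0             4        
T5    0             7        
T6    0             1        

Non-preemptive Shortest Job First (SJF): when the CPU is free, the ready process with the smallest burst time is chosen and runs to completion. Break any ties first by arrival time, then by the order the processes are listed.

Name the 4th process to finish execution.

Gantt: | T6 0-1 | T1 1-3 | T2 3-6 | T4 6-10 | T3 10-17 | T5 17-24 |
Completion: T1=3  T2=6  T3=17  T4=10  T5=24  T6=1
Turnaround (C−A): T1=3  T2=6  T3=17  T4=10  T5=24  T6=1
Finish order: T6 → T1 → T2 → T4 → T3 → T5

T4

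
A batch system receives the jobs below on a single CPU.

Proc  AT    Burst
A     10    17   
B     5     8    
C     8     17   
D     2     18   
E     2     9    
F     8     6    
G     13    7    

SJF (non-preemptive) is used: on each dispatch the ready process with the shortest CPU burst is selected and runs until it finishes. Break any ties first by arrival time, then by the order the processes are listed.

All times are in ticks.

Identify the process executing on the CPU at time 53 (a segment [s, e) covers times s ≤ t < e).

Gantt: | idle 0-2 | E 2-11 | F 11-17 | G 17-24 | B 24-32 | C 32-49 | A 49-66 | D 66-84 |
Completion: A=66  B=32  C=49  D=84  E=11  F=17  G=24
Turnaround (C−A): A=56  B=27  C=41  D=82  E=9  F=9  G=11

A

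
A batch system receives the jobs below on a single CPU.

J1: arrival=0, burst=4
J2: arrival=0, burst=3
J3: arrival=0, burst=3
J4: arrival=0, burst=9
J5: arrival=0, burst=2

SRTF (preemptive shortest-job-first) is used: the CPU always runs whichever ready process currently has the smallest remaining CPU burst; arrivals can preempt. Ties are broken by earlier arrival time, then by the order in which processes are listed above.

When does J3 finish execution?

Timeline: | J5 0-2 | J2 2-5 | J3 5-8 | J1 8-12 | J4 12-21 |
Completion: J1=12  J2=5  J3=8  J4=21  J5=2
Turnaround (C−A): J1=12  J2=5  J3=8  J4=21  J5=2

8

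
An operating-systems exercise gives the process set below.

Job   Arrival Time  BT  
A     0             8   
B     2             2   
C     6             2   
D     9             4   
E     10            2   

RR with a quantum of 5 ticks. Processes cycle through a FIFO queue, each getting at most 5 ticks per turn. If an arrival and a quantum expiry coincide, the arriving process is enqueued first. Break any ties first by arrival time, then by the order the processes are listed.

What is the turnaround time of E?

Gantt: | A 0-5 | B 5-7 | A 7-10 | C 10-12 | D 12-16 | E 16-18 |
Completion: A=10  B=7  C=12  D=16  E=18
Turnaround(E) = completion − arrival = 18 − 10 = 8

8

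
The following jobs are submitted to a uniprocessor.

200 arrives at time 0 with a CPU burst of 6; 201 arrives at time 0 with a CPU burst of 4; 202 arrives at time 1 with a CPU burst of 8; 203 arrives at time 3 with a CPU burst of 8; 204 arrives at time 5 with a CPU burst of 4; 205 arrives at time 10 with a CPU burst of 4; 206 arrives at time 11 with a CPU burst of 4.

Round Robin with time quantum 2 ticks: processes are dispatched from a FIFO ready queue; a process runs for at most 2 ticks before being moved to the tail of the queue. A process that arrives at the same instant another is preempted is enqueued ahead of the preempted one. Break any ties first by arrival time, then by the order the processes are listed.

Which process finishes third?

204

Schedule: | 200 0-2 | 201 2-4 | 202 4-6 | 200 6-8 | 203 8-10 | 201 10-12 | 204 12-14 | 202 14-16 | 200 16-18 | 205 18-20 | 203 20-22 | 206 22-24 | 204 24-26 | 202 26-28 | 205 28-30 | 203 30-32 | 206 32-34 | 202 34-36 | 203 36-38 |
Completion: 200=18  201=12  202=36  203=38  204=26  205=30  206=34
Finish order: 201 → 200 → 204 → 205 → 206 → 202 → 203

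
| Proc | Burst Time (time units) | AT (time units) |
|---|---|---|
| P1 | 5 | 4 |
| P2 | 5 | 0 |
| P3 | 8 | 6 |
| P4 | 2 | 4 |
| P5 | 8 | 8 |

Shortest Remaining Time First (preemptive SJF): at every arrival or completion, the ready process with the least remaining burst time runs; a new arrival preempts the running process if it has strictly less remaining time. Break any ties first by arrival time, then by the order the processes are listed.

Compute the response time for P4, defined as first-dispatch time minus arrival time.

1

Gantt: | P2 0-5 | P4 5-7 | P1 7-12 | P3 12-20 | P5 20-28 |
Completion: P1=12  P2=5  P3=20  P4=7  P5=28
Turnaround (C−A): P1=8  P2=5  P3=14  P4=3  P5=20
Response(P4) = first start − arrival = 5 − 4 = 1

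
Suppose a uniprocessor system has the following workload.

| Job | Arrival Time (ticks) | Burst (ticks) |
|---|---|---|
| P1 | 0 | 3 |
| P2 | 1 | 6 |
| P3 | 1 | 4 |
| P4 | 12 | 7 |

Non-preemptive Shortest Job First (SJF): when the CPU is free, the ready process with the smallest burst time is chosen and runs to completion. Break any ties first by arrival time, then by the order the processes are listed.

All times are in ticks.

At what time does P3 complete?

Schedule: | P1 0-3 | P3 3-7 | P2 7-13 | P4 13-20 |
Completion: P1=3  P2=13  P3=7  P4=20

7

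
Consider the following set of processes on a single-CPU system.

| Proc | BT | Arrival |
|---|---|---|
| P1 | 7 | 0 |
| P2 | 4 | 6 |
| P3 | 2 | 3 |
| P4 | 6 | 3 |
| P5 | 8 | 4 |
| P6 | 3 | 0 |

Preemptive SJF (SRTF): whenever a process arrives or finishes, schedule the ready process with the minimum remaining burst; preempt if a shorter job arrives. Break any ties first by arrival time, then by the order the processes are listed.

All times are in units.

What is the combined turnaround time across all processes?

Timeline: | P6 0-3 | P3 3-5 | P4 5-6 | P2 6-10 | P4 10-15 | P1 15-22 | P5 22-30 |
Completion: P1=22  P2=10  P3=5  P4=15  P5=30  P6=3
Turnaround = completion − arrival: P1=22, P2=4, P3=2, P4=12, P5=26, P6=3
Total turnaround = 22 + 4 + 2 + 12 + 26 + 3 = 69

69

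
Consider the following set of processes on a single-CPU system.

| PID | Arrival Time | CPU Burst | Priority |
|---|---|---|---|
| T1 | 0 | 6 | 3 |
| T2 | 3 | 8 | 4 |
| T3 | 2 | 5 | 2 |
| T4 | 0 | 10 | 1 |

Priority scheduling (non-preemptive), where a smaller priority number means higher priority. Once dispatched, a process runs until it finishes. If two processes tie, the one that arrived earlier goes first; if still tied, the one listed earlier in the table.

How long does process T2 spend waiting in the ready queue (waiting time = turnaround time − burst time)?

18

Gantt: | T4 0-10 | T3 10-15 | T1 15-21 | T2 21-29 |
Completion: T1=21  T2=29  T3=15  T4=10
Waiting(T2) = turnaround − burst = 26 − 8 = 18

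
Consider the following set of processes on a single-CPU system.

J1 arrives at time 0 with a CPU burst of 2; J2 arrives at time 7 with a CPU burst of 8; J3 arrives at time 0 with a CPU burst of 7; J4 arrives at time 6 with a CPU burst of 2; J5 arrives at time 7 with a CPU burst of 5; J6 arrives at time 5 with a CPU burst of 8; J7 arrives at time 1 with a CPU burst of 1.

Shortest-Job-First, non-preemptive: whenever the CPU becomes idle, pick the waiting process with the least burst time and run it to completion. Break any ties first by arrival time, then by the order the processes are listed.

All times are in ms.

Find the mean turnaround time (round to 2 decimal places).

Schedule: | J1 0-2 | J7 2-3 | J3 3-10 | J4 10-12 | J5 12-17 | J6 17-25 | J2 25-33 |
Completion: J1=2  J2=33  J3=10  J4=12  J5=17  J6=25  J7=3
Turnaround (C−A): J1=2  J2=26  J3=10  J4=6  J5=10  J6=20  J7=2
Turnaround times: J1=2, J2=26, J3=10, J4=6, J5=10, J6=20, J7=2
Average turnaround = (2+26+10+6+10+20+2) / 7 = 76/7 = 10.86

10.86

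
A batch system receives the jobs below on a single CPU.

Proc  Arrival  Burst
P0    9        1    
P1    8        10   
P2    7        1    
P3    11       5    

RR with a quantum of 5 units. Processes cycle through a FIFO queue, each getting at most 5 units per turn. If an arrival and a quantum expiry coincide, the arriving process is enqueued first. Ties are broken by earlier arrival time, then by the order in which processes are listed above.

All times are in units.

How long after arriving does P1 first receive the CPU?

Schedule: | idle 0-7 | P2 7-8 | P1 8-13 | P0 13-14 | P3 14-19 | P1 19-24 |
Completion: P0=14  P1=24  P2=8  P3=19
Turnaround (C−A): P0=5  P1=16  P2=1  P3=8
Response(P1) = first start − arrival = 8 − 8 = 0

0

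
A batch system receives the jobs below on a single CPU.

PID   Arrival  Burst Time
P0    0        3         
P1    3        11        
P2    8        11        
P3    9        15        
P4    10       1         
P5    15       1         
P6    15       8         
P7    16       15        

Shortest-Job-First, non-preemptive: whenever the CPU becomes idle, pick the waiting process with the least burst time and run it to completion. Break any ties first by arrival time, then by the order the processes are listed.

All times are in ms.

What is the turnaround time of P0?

3

Schedule: | P0 0-3 | P1 3-14 | P4 14-15 | P5 15-16 | P6 16-24 | P2 24-35 | P3 35-50 | P7 50-65 |
Completion: P0=3  P1=14  P2=35  P3=50  P4=15  P5=16  P6=24  P7=65
Turnaround (C−A): P0=3  P1=11  P2=27  P3=41  P4=5  P5=1  P6=9  P7=49
Turnaround(P0) = completion − arrival = 3 − 0 = 3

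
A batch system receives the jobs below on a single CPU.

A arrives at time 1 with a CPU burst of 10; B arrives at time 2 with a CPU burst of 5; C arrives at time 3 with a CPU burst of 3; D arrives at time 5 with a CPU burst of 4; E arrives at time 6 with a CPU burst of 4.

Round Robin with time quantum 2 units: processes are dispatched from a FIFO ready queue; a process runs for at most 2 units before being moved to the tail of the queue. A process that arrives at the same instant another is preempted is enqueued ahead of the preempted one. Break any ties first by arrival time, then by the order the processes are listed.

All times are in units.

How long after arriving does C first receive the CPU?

Schedule: | idle 0-1 | A 1-3 | B 3-5 | C 5-7 | A 7-9 | D 9-11 | B 11-13 | E 13-15 | C 15-16 | A 16-18 | D 18-20 | B 20-21 | E 21-23 | A 23-27 |
Completion: A=27  B=21  C=16  D=20  E=23
Response(C) = first start − arrival = 5 − 3 = 2

2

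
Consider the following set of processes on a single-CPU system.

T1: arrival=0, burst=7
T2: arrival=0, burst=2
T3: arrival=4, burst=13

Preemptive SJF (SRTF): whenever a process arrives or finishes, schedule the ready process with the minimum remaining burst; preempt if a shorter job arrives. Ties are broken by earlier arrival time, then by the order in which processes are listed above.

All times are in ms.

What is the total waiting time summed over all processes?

Schedule: | T2 0-2 | T1 2-9 | T3 9-22 |
Completion: T1=9  T2=2  T3=22
Waiting = turnaround − burst: T1=2, T2=0, T3=5
Total waiting = 2 + 0 + 5 = 7

7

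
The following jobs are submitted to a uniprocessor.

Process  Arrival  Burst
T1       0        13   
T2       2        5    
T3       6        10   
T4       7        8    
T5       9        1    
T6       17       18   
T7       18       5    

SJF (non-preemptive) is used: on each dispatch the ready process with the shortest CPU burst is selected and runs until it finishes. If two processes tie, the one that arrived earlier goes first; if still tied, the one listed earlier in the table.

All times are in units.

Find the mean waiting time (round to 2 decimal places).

Timeline: | T1 0-13 | T5 13-14 | T2 14-19 | T7 19-24 | T4 24-32 | T3 32-42 | T6 42-60 |
Completion: T1=13  T2=19  T3=42  T4=32  T5=14  T6=60  T7=24
Turnaround (C−A): T1=13  T2=17  T3=36  T4=25  T5=5  T6=43  T7=6
Waiting times: T1=0, T2=12, T3=26, T4=17, T5=4, T6=25, T7=1
Average waiting = (0+12+26+17+4+25+1) / 7 = 85/7 = 12.14

12.14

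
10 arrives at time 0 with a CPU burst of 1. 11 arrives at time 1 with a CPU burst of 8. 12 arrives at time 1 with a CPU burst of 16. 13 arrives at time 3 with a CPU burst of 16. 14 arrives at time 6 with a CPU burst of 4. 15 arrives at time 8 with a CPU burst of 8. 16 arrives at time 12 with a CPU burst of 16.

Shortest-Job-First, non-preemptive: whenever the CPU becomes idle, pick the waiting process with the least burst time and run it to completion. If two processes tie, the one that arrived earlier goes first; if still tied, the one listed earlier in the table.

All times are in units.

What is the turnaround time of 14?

7

Gantt: | 10 0-1 | 11 1-9 | 14 9-13 | 15 13-21 | 12 21-37 | 13 37-53 | 16 53-69 |
Completion: 10=1  11=9  12=37  13=53  14=13  15=21  16=69
Turnaround(14) = completion − arrival = 13 − 6 = 7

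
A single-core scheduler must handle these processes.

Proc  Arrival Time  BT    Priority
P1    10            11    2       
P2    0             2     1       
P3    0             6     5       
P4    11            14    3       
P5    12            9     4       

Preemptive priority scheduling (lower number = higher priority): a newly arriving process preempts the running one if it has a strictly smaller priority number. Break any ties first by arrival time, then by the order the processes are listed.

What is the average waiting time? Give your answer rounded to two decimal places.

7.00

Schedule: | P2 0-2 | P3 2-8 | idle 8-10 | P1 10-21 | P4 21-35 | P5 35-44 |
Completion: P1=21  P2=2  P3=8  P4=35  P5=44
Turnaround (C−A): P1=11  P2=2  P3=8  P4=24  P5=32
Waiting times: P1=0, P2=0, P3=2, P4=10, P5=23
Average waiting = (0+0+2+10+23) / 5 = 35/5 = 7.00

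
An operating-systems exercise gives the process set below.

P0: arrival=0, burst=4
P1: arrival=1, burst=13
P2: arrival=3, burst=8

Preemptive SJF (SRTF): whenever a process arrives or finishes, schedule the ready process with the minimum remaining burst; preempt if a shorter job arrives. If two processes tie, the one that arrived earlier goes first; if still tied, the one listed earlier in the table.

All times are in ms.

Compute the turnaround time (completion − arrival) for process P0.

4

Schedule: | P0 0-4 | P2 4-12 | P1 12-25 |
Completion: P0=4  P1=25  P2=12
Turnaround (C−A): P0=4  P1=24  P2=9
Turnaround(P0) = completion − arrival = 4 − 0 = 4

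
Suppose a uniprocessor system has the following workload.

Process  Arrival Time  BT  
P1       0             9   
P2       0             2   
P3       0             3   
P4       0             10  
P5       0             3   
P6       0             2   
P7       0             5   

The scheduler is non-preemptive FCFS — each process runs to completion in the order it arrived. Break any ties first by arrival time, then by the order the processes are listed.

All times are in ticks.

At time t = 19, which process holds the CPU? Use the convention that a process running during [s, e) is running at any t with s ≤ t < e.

P4

Timeline: | P1 0-9 | P2 9-11 | P3 11-14 | P4 14-24 | P5 24-27 | P6 27-29 | P7 29-34 |
Completion: P1=9  P2=11  P3=14  P4=24  P5=27  P6=29  P7=34
Turnaround (C−A): P1=9  P2=11  P3=14  P4=24  P5=27  P6=29  P7=34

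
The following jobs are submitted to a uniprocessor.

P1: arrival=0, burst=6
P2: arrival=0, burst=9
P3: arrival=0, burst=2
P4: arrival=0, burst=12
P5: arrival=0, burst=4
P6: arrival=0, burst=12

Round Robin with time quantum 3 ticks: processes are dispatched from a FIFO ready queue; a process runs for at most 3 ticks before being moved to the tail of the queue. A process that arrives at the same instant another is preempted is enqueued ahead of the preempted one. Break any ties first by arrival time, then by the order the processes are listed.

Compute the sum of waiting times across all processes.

Timeline: | P1 0-3 | P2 3-6 | P3 6-8 | P4 8-11 | P5 11-14 | P6 14-17 | P1 17-20 | P2 20-23 | P4 23-26 | P5 26-27 | P6 27-30 | P2 30-33 | P4 33-36 | P6 36-39 | P4 39-42 | P6 42-45 |
Completion: P1=20  P2=33  P3=8  P4=42  P5=27  P6=45
Waiting = turnaround − burst: P1=14, P2=24, P3=6, P4=30, P5=23, P6=33
Total waiting = 14 + 24 + 6 + 30 + 23 + 33 = 130

130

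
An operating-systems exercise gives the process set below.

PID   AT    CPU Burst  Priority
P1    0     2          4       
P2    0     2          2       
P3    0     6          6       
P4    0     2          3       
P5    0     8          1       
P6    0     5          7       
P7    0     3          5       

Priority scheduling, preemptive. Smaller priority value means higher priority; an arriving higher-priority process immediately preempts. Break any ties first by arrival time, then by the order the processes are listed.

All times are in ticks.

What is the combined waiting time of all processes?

Schedule: | P5 0-8 | P2 8-10 | P4 10-12 | P1 12-14 | P7 14-17 | P3 17-23 | P6 23-28 |
Completion: P1=14  P2=10  P3=23  P4=12  P5=8  P6=28  P7=17
Waiting = turnaround − burst: P1=12, P2=8, P3=17, P4=10, P5=0, P6=23, P7=14
Total waiting = 12 + 8 + 17 + 10 + 0 + 23 + 14 = 84

84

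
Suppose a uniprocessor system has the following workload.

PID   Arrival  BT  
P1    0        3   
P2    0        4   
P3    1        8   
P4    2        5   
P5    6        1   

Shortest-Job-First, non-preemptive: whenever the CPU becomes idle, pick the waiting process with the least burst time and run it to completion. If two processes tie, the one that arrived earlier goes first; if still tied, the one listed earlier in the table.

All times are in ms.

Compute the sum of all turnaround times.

43

Timeline: | P1 0-3 | P2 3-7 | P5 7-8 | P4 8-13 | P3 13-21 |
Completion: P1=3  P2=7  P3=21  P4=13  P5=8
Turnaround (C−A): P1=3  P2=7  P3=20  P4=11  P5=2
Turnaround = completion − arrival: P1=3, P2=7, P3=20, P4=11, P5=2
Total turnaround = 3 + 7 + 20 + 11 + 2 = 43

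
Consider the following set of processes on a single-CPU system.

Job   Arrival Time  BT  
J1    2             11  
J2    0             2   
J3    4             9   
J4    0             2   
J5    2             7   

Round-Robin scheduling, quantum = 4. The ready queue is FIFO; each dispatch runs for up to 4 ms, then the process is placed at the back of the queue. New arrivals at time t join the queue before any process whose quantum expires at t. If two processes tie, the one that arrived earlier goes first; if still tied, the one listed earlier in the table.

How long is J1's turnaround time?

Gantt: | J2 0-2 | J4 2-4 | J1 4-8 | J5 8-12 | J3 12-16 | J1 16-20 | J5 20-23 | J3 23-27 | J1 27-30 | J3 30-31 |
Completion: J1=30  J2=2  J3=31  J4=4  J5=23
Turnaround(J1) = completion − arrival = 30 − 2 = 28

28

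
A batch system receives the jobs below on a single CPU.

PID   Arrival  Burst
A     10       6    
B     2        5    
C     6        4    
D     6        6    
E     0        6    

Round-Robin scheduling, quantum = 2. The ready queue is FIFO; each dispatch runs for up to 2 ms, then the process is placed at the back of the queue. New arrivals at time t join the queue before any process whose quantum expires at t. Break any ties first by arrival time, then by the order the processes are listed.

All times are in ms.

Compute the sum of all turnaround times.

76

Timeline: | E 0-2 | B 2-4 | E 4-6 | B 6-8 | C 8-10 | D 10-12 | E 12-14 | B 14-15 | A 15-17 | C 17-19 | D 19-21 | A 21-23 | D 23-25 | A 25-27 |
Completion: A=27  B=15  C=19  D=25  E=14
Turnaround = completion − arrival: A=17, B=13, C=13, D=19, E=14
Total turnaround = 17 + 13 + 13 + 19 + 14 = 76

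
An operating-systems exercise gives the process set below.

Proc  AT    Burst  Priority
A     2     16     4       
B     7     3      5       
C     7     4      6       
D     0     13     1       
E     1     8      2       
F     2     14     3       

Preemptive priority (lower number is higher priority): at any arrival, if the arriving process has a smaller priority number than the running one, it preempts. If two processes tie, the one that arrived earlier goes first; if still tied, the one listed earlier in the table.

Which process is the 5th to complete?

B

Timeline: | D 0-13 | E 13-21 | F 21-35 | A 35-51 | B 51-54 | C 54-58 |
Completion: A=51  B=54  C=58  D=13  E=21  F=35
Finish order: D → E → F → A → B → C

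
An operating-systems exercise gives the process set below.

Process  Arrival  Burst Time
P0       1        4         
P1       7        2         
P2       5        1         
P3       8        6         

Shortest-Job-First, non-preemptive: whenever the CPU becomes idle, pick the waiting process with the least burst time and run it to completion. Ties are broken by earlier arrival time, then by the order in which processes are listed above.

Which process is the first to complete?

P0

Timeline: | idle 0-1 | P0 1-5 | P2 5-6 | idle 6-7 | P1 7-9 | P3 9-15 |
Completion: P0=5  P1=9  P2=6  P3=15
Turnaround (C−A): P0=4  P1=2  P2=1  P3=7
Finish order: P0 → P2 → P1 → P3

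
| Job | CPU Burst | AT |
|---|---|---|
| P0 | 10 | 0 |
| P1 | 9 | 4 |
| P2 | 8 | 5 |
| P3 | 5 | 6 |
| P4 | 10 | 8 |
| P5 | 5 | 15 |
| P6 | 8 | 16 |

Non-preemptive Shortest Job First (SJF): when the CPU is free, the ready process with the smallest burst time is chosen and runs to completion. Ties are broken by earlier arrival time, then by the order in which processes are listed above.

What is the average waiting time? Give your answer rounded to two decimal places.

14.29

Gantt: | P0 0-10 | P3 10-15 | P5 15-20 | P2 20-28 | P6 28-36 | P1 36-45 | P4 45-55 |
Completion: P0=10  P1=45  P2=28  P3=15  P4=55  P5=20  P6=36
Waiting times: P0=0, P1=32, P2=15, P3=4, P4=37, P5=0, P6=12
Average waiting = (0+32+15+4+37+0+12) / 7 = 100/7 = 14.29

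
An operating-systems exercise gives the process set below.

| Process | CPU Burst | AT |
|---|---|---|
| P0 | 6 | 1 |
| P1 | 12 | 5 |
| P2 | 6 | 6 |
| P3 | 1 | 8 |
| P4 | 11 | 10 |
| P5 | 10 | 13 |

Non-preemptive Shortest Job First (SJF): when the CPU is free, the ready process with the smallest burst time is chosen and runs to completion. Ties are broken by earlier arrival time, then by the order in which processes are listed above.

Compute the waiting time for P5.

1

Timeline: | idle 0-1 | P0 1-7 | P2 7-13 | P3 13-14 | P5 14-24 | P4 24-35 | P1 35-47 |
Completion: P0=7  P1=47  P2=13  P3=14  P4=35  P5=24
Waiting(P5) = turnaround − burst = 11 − 10 = 1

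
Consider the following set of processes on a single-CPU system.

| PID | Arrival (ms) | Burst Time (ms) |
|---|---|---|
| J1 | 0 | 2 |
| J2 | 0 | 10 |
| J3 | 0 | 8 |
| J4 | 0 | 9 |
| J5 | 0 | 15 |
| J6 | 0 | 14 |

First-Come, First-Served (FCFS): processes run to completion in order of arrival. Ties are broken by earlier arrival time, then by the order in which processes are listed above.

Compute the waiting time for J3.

Gantt: | J1 0-2 | J2 2-12 | J3 12-20 | J4 20-29 | J5 29-44 | J6 44-58 |
Completion: J1=2  J2=12  J3=20  J4=29  J5=44  J6=58
Turnaround (C−A): J1=2  J2=12  J3=20  J4=29  J5=44  J6=58
Waiting(J3) = turnaround − burst = 20 − 8 = 12

12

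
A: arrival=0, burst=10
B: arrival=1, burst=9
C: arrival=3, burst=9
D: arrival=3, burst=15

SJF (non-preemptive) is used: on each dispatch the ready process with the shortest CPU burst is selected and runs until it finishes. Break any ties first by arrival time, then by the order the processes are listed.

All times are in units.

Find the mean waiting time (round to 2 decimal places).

12.50

Schedule: | A 0-10 | B 10-19 | C 19-28 | D 28-43 |
Completion: A=10  B=19  C=28  D=43
Turnaround (C−A): A=10  B=18  C=25  D=40
Waiting times: A=0, B=9, C=16, D=25
Average waiting = (0+9+16+25) / 4 = 50/4 = 12.50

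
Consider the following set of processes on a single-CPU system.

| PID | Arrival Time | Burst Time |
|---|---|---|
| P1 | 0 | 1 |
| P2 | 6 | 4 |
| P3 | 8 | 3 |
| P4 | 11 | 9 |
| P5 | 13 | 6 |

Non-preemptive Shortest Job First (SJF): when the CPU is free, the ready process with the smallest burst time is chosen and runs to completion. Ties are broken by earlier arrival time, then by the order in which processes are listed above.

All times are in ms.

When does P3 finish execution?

Gantt: | P1 0-1 | idle 1-6 | P2 6-10 | P3 10-13 | P5 13-19 | P4 19-28 |
Completion: P1=1  P2=10  P3=13  P4=28  P5=19
Turnaround (C−A): P1=1  P2=4  P3=5  P4=17  P5=6

13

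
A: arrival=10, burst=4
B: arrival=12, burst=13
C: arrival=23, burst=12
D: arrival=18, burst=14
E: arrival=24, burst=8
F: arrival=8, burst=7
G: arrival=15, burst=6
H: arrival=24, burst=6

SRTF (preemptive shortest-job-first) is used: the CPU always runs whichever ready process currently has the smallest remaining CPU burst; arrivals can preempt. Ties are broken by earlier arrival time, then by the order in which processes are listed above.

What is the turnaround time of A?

Schedule: | idle 0-8 | F 8-10 | A 10-14 | F 14-19 | G 19-25 | H 25-31 | E 31-39 | C 39-51 | B 51-64 | D 64-78 |
Completion: A=14  B=64  C=51  D=78  E=39  F=19  G=25  H=31
Turnaround (C−A): A=4  B=52  C=28  D=60  E=15  F=11  G=10  H=7
Turnaround(A) = completion − arrival = 14 − 10 = 4

4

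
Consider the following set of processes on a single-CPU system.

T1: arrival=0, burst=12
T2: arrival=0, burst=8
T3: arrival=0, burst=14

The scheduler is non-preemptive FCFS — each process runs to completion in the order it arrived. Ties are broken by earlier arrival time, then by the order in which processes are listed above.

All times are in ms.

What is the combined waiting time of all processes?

32

Gantt: | T1 0-12 | T2 12-20 | T3 20-34 |
Completion: T1=12  T2=20  T3=34
Turnaround (C−A): T1=12  T2=20  T3=34
Waiting = turnaround − burst: T1=0, T2=12, T3=20
Total waiting = 0 + 12 + 20 = 32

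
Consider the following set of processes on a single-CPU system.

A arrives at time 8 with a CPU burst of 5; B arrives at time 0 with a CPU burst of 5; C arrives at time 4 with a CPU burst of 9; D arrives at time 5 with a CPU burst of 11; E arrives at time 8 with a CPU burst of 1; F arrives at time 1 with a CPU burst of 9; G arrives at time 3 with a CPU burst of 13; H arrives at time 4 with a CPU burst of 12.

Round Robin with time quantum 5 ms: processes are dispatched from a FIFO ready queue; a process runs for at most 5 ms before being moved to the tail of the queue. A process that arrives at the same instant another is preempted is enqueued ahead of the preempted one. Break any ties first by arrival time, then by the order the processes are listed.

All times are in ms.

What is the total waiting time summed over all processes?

258

Gantt: | B 0-5 | F 5-10 | G 10-15 | C 15-20 | H 20-25 | D 25-30 | A 30-35 | E 35-36 | F 36-40 | G 40-45 | C 45-49 | H 49-54 | D 54-59 | G 59-62 | H 62-64 | D 64-65 |
Completion: A=35  B=5  C=49  D=65  E=36  F=40  G=62  H=64
Turnaround (C−A): A=27  B=5  C=45  D=60  E=28  F=39  G=59  H=60
Waiting = turnaround − burst: A=22, B=0, C=36, D=49, E=27, F=30, G=46, H=48
Total waiting = 22 + 0 + 36 + 49 + 27 + 30 + 46 + 48 = 258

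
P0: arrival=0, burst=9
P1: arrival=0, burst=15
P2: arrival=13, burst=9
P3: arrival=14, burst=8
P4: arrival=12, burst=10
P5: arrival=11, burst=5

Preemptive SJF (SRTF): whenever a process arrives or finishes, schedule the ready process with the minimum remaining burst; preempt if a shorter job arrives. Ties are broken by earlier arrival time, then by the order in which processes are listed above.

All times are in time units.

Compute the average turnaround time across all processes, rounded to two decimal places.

21.83

Schedule: | P0 0-9 | P1 9-11 | P5 11-16 | P3 16-24 | P2 24-33 | P4 33-43 | P1 43-56 |
Completion: P0=9  P1=56  P2=33  P3=24  P4=43  P5=16
Turnaround (C−A): P0=9  P1=56  P2=20  P3=10  P4=31  P5=5
Turnaround times: P0=9, P1=56, P2=20, P3=10, P4=31, P5=5
Average turnaround = (9+56+20+10+31+5) / 6 = 131/6 = 21.83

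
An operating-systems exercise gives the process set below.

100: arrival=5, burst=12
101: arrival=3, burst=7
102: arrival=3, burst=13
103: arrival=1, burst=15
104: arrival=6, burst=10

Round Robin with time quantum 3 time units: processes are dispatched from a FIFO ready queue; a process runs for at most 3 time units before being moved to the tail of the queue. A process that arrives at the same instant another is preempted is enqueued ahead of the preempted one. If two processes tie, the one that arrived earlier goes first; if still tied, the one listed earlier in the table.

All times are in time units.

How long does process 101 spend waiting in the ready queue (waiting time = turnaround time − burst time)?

25

Schedule: | idle 0-1 | 103 1-4 | 101 4-7 | 102 7-10 | 103 10-13 | 100 13-16 | 104 16-19 | 101 19-22 | 102 22-25 | 103 25-28 | 100 28-31 | 104 31-34 | 101 34-35 | 102 35-38 | 103 38-41 | 100 41-44 | 104 44-47 | 102 47-50 | 103 50-53 | 100 53-56 | 104 56-57 | 102 57-58 |
Completion: 100=56  101=35  102=58  103=53  104=57
Waiting(101) = turnaround − burst = 32 − 7 = 25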